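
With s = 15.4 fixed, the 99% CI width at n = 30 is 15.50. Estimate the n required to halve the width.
n ≈ 120

CI width ∝ 1/√n
To reduce width by factor 2, need √n to grow by 2 → need 2² = 4 times as many samples.

Current: n = 30, width = 15.50
New: n = 120, width ≈ 7.36

Width reduced by factor of 15.50/7.36 = 2.11.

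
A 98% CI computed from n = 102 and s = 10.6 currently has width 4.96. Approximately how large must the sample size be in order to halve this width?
n ≈ 408

CI width ∝ 1/√n
To reduce width by factor 2, need √n to grow by 2 → need 2² = 4 times as many samples.

Current: n = 102, width = 4.96
New: n = 408, width ≈ 2.45

Width reduced by factor of 4.96/2.45 = 2.02.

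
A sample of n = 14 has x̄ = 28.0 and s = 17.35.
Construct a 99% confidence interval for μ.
(14.03, 41.97)

t-interval (σ unknown):
df = n - 1 = 13
t* = 3.012 for 99% confidence

Margin of error = t* · s/√n = 3.012 · 17.35/√14 = 13.97

CI: (14.03, 41.97)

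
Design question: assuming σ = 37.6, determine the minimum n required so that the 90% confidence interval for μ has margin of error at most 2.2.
n ≥ 791

For margin E ≤ 2.2:
n ≥ (z* · σ / E)²
n ≥ (1.645 · 37.6 / 2.2)²
n ≥ 790.43

Minimum n = 791 (rounding up)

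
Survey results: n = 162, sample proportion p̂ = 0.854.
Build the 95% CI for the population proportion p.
(0.800, 0.908)

Proportion CI:
SE = √(p̂(1-p̂)/n) = √(0.854 · 0.146 / 162) = 0.02774

z* = 1.960
Margin = z* · SE = 1.960 · 0.02774 = 0.0544

CI: 0.854 ± 0.0544 = (0.800, 0.908)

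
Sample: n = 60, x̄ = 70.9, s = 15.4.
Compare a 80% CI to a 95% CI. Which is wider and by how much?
95% CI is wider by 2.81

df = 59
80% CI: t* = 1.296, (68.32, 73.48), width = 2 · t* · s/√n = 5.15
95% CI: t* = 2.001, (66.92, 74.88), width = 2 · t* · s/√n = 7.96

The 95% CI is wider by 7.96 - 5.15 = 2.81.
Higher confidence requires a wider interval.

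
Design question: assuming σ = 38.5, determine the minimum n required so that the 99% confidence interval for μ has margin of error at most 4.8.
n ≥ 427

For margin E ≤ 4.8:
n ≥ (z* · σ / E)²
n ≥ (2.576 · 38.5 / 4.8)²
n ≥ 426.90

Minimum n = 427 (rounding up)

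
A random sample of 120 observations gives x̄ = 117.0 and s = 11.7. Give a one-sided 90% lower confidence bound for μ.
μ ≥ 115.62

Lower bound (one-sided):
t* = 1.289 (one-sided for 90%)
Lower bound = x̄ - t* · s/√n = 117.0 - 1.289 · 11.7/√120 = 115.62

We are 90% confident that μ ≥ 115.62.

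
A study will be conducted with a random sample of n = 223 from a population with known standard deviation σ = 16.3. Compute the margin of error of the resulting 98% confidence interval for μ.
Margin of error = 2.54

Margin of error = z* · σ/√n
= 2.326 · 16.3/√223
= 2.326 · 16.3/14.9332
= 2.54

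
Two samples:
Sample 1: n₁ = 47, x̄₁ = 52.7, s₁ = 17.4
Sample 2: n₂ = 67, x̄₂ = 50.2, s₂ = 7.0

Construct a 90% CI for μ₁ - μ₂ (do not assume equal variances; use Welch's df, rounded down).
(-1.98, 6.98)

Difference: x̄₁ - x̄₂ = 2.50
SE = √(s₁²/n₁ + s₂²/n₂) = √(17.4²/47 + 7.0²/67) = 2.6783
df = 56.53 → 56 (Welch–Satterthwaite, rounded down)
t* = 1.673

CI: 2.50 ± 1.673 · 2.6783 = 2.50 ± 4.48 = (-1.98, 6.98)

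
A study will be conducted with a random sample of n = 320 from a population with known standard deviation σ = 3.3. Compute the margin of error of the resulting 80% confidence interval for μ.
Margin of error = 0.24

Margin of error = z* · σ/√n
= 1.282 · 3.3/√320
= 1.282 · 3.3/17.8885
= 0.24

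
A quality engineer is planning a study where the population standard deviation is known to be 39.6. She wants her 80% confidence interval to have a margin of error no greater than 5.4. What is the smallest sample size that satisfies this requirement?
n ≥ 89

For margin E ≤ 5.4:
n ≥ (z* · σ / E)²
n ≥ (1.282 · 39.6 / 5.4)²
n ≥ 88.39

Minimum n = 89 (rounding up)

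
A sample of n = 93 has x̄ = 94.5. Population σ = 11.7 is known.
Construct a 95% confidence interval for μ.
(92.12, 96.88)

z-interval (σ known):
z* = 1.960 for 95% confidence

Margin of error = z* · σ/√n = 1.960 · 11.7/√93 = 2.38

CI: (94.5 - 2.38, 94.5 + 2.38) = (92.12, 96.88)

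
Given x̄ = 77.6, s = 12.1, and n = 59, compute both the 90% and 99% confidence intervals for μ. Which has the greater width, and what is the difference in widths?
99% CI is wider by 3.12

df = 58
90% CI: t* = 1.672, (74.97, 80.23), width = 2 · t* · s/√n = 5.27
99% CI: t* = 2.663, (73.41, 81.79), width = 2 · t* · s/√n = 8.39

The 99% CI is wider by 8.39 - 5.27 = 3.12.
Higher confidence requires a wider interval.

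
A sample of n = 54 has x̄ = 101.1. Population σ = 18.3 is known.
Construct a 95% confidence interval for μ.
(96.22, 105.98)

z-interval (σ known):
z* = 1.960 for 95% confidence

Margin of error = z* · σ/√n = 1.960 · 18.3/√54 = 4.88

CI: (101.1 - 4.88, 101.1 + 4.88) = (96.22, 105.98)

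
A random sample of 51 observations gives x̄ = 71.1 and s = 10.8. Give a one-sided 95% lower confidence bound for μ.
μ ≥ 68.57

Lower bound (one-sided):
t* = 1.676 (one-sided for 95%)
Lower bound = x̄ - t* · s/√n = 71.1 - 1.676 · 10.8/√51 = 68.57

We are 95% confident that μ ≥ 68.57.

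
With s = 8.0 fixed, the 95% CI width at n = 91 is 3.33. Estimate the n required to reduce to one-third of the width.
n ≈ 819

CI width ∝ 1/√n
To reduce width by factor 3, need √n to grow by 3 → need 3² = 9 times as many samples.

Current: n = 91, width = 3.33
New: n = 819, width ≈ 1.10

Width reduced by factor of 3.33/1.10 = 3.03.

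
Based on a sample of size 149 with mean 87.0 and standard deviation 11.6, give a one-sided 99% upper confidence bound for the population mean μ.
μ ≤ 89.24

Upper bound (one-sided):
t* = 2.352 (one-sided for 99%)
Upper bound = x̄ + t* · s/√n = 87.0 + 2.352 · 11.6/√149 = 89.24

We are 99% confident that μ ≤ 89.24.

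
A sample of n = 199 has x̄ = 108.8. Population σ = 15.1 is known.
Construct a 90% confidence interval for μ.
(107.04, 110.56)

z-interval (σ known):
z* = 1.645 for 90% confidence

Margin of error = z* · σ/√n = 1.645 · 15.1/√199 = 1.76

CI: (108.8 - 1.76, 108.8 + 1.76) = (107.04, 110.56)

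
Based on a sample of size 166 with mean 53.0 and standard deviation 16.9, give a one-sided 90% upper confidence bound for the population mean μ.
μ ≤ 54.69

Upper bound (one-sided):
t* = 1.287 (one-sided for 90%)
Upper bound = x̄ + t* · s/√n = 53.0 + 1.287 · 16.9/√166 = 54.69

We are 90% confident that μ ≤ 54.69.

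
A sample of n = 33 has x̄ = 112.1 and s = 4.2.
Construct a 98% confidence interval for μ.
(110.31, 113.89)

t-interval (σ unknown):
df = n - 1 = 32
t* = 2.449 for 98% confidence

Margin of error = t* · s/√n = 2.449 · 4.2/√33 = 1.79

CI: (110.31, 113.89)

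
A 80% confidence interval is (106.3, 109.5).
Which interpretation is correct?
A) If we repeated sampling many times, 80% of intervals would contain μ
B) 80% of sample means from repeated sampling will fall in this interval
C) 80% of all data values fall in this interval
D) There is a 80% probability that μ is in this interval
A

A) Correct — this is the frequentist long-run coverage interpretation.
B) Wrong — coverage applies to intervals containing μ, not to future x̄ values.
C) Wrong — a CI is about the parameter μ, not individual data values.
D) Wrong — μ is fixed; the randomness lives in the interval, not in μ.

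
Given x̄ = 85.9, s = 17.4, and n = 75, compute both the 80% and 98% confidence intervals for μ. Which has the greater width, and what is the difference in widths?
98% CI is wider by 4.36

df = 74
80% CI: t* = 1.293, (83.30, 88.50), width = 2 · t* · s/√n = 5.20
98% CI: t* = 2.378, (81.12, 90.68), width = 2 · t* · s/√n = 9.56

The 98% CI is wider by 9.56 - 5.20 = 4.36.
Higher confidence requires a wider interval.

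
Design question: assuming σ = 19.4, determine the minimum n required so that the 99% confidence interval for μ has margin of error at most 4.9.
n ≥ 105

For margin E ≤ 4.9:
n ≥ (z* · σ / E)²
n ≥ (2.576 · 19.4 / 4.9)²
n ≥ 104.02

Minimum n = 105 (rounding up)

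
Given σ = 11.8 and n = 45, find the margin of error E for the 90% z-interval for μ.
Margin of error = 2.89

Margin of error = z* · σ/√n
= 1.645 · 11.8/√45
= 1.645 · 11.8/6.7082
= 2.89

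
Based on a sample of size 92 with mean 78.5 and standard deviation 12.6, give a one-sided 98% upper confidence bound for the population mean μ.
μ ≤ 81.24

Upper bound (one-sided):
t* = 2.084 (one-sided for 98%)
Upper bound = x̄ + t* · s/√n = 78.5 + 2.084 · 12.6/√92 = 81.24

We are 98% confident that μ ≤ 81.24.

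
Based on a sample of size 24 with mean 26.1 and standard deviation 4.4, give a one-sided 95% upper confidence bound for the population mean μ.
μ ≤ 27.64

Upper bound (one-sided):
t* = 1.714 (one-sided for 95%)
Upper bound = x̄ + t* · s/√n = 26.1 + 1.714 · 4.4/√24 = 27.64

We are 95% confident that μ ≤ 27.64.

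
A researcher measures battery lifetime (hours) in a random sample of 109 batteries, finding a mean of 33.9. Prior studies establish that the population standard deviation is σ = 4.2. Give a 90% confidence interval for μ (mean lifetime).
(33.24, 34.56)

z-interval (σ known):
z* = 1.645 for 90% confidence

Margin of error = z* · σ/√n = 1.645 · 4.2/√109 = 0.66

CI: (33.9 - 0.66, 33.9 + 0.66) = (33.24, 34.56)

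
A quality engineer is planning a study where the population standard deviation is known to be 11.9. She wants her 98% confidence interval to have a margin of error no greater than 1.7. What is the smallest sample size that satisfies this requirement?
n ≥ 266

For margin E ≤ 1.7:
n ≥ (z* · σ / E)²
n ≥ (2.326 · 11.9 / 1.7)²
n ≥ 265.10

Minimum n = 266 (rounding up)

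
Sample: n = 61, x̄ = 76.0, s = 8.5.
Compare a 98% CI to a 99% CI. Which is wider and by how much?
99% CI is wider by 0.59

df = 60
98% CI: t* = 2.390, (73.40, 78.60), width = 2 · t* · s/√n = 5.20
99% CI: t* = 2.660, (73.11, 78.89), width = 2 · t* · s/√n = 5.79

The 99% CI is wider by 5.79 - 5.20 = 0.59.
Higher confidence requires a wider interval.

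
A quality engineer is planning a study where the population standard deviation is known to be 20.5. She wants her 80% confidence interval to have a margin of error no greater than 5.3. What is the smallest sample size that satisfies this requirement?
n ≥ 25

For margin E ≤ 5.3:
n ≥ (z* · σ / E)²
n ≥ (1.282 · 20.5 / 5.3)²
n ≥ 24.59

Minimum n = 25 (rounding up)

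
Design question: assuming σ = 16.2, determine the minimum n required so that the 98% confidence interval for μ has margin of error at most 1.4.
n ≥ 725

For margin E ≤ 1.4:
n ≥ (z* · σ / E)²
n ≥ (2.326 · 16.2 / 1.4)²
n ≥ 724.42

Minimum n = 725 (rounding up)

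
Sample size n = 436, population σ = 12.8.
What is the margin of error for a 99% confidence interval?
Margin of error = 1.58

Margin of error = z* · σ/√n
= 2.576 · 12.8/√436
= 2.576 · 12.8/20.8806
= 1.58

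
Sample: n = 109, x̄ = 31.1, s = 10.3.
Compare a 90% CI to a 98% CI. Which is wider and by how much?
98% CI is wider by 1.39

df = 108
90% CI: t* = 1.659, (29.46, 32.74), width = 2 · t* · s/√n = 3.27
98% CI: t* = 2.361, (28.77, 33.43), width = 2 · t* · s/√n = 4.66

The 98% CI is wider by 4.66 - 3.27 = 1.39.
Higher confidence requires a wider interval.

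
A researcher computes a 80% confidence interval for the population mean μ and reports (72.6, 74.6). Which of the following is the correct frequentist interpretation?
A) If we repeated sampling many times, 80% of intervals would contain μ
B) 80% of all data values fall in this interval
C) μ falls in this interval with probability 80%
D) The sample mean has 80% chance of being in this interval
A

A) Correct — this is the frequentist long-run coverage interpretation.
B) Wrong — a CI is about the parameter μ, not individual data values.
C) Wrong — μ is fixed; the randomness lives in the interval, not in μ.
D) Wrong — x̄ is observed and sits in the interval by construction.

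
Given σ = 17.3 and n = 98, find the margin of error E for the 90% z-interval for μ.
Margin of error = 2.87

Margin of error = z* · σ/√n
= 1.645 · 17.3/√98
= 1.645 · 17.3/9.8995
= 2.87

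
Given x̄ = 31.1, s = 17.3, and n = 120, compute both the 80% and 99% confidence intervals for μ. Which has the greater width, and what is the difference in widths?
99% CI is wider by 4.20

df = 119
80% CI: t* = 1.289, (29.06, 33.14), width = 2 · t* · s/√n = 4.07
99% CI: t* = 2.618, (26.97, 35.23), width = 2 · t* · s/√n = 8.27

The 99% CI is wider by 8.27 - 4.07 = 4.20.
Higher confidence requires a wider interval.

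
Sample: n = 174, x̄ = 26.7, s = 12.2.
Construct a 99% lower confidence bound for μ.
μ ≥ 24.53

Lower bound (one-sided):
t* = 2.348 (one-sided for 99%)
Lower bound = x̄ - t* · s/√n = 26.7 - 2.348 · 12.2/√174 = 24.53

We are 99% confident that μ ≥ 24.53.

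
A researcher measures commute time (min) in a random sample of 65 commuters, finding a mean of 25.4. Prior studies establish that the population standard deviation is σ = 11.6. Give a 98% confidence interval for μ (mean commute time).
(22.05, 28.75)

z-interval (σ known):
z* = 2.326 for 98% confidence

Margin of error = z* · σ/√n = 2.326 · 11.6/√65 = 3.35

CI: (25.4 - 3.35, 25.4 + 3.35) = (22.05, 28.75)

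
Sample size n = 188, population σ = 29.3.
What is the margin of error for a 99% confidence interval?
Margin of error = 5.50

Margin of error = z* · σ/√n
= 2.576 · 29.3/√188
= 2.576 · 29.3/13.7113
= 5.50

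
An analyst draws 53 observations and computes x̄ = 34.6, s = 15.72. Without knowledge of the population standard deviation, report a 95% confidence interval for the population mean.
(30.27, 38.93)

t-interval (σ unknown):
df = n - 1 = 52
t* = 2.007 for 95% confidence

Margin of error = t* · s/√n = 2.007 · 15.72/√53 = 4.33

CI: (30.27, 38.93)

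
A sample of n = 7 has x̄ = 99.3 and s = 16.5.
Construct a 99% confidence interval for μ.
(76.18, 122.42)

t-interval (σ unknown):
df = n - 1 = 6
t* = 3.707 for 99% confidence

Margin of error = t* · s/√n = 3.707 · 16.5/√7 = 23.12

CI: (76.18, 122.42)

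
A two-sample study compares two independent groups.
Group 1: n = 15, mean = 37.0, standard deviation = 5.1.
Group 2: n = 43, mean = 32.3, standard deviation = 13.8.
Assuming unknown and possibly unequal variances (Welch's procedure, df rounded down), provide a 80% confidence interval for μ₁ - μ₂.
(1.48, 7.92)

Difference: x̄₁ - x̄₂ = 4.70
SE = √(s₁²/n₁ + s₂²/n₂) = √(5.1²/15 + 13.8²/43) = 2.4825
df = 55.71 → 55 (Welch–Satterthwaite, rounded down)
t* = 1.297

CI: 4.70 ± 1.297 · 2.4825 = 4.70 ± 3.22 = (1.48, 7.92)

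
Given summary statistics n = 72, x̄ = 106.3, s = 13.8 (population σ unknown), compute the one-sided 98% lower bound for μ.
μ ≥ 102.90

Lower bound (one-sided):
t* = 2.092 (one-sided for 98%)
Lower bound = x̄ - t* · s/√n = 106.3 - 2.092 · 13.8/√72 = 102.90

We are 98% confident that μ ≥ 102.90.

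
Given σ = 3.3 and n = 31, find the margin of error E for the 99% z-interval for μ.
Margin of error = 1.53

Margin of error = z* · σ/√n
= 2.576 · 3.3/√31
= 2.576 · 3.3/5.5678
= 1.53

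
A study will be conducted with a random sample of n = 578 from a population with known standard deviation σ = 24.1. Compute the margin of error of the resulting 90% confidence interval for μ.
Margin of error = 1.65

Margin of error = z* · σ/√n
= 1.645 · 24.1/√578
= 1.645 · 24.1/24.0416
= 1.65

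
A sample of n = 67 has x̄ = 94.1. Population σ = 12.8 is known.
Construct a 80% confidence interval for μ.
(92.10, 96.10)

z-interval (σ known):
z* = 1.282 for 80% confidence

Margin of error = z* · σ/√n = 1.282 · 12.8/√67 = 2.00

CI: (94.1 - 2.00, 94.1 + 2.00) = (92.10, 96.10)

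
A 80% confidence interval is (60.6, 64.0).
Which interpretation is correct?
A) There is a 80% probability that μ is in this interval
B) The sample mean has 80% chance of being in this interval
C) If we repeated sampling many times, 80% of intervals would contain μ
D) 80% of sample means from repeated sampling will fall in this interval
C

A) Wrong — μ is fixed; the randomness lives in the interval, not in μ.
B) Wrong — x̄ is observed and sits in the interval by construction.
C) Correct — this is the frequentist long-run coverage interpretation.
D) Wrong — coverage applies to intervals containing μ, not to future x̄ values.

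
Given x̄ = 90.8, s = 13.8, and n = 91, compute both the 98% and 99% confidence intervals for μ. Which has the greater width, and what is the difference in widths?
99% CI is wider by 0.77

df = 90
98% CI: t* = 2.368, (87.37, 94.23), width = 2 · t* · s/√n = 6.85
99% CI: t* = 2.632, (86.99, 94.61), width = 2 · t* · s/√n = 7.62

The 99% CI is wider by 7.62 - 6.85 = 0.77.
Higher confidence requires a wider interval.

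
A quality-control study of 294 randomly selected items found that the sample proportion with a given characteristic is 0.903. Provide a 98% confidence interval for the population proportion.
(0.863, 0.943)

Proportion CI:
SE = √(p̂(1-p̂)/n) = √(0.903 · 0.097 / 294) = 0.01726

z* = 2.326
Margin = z* · SE = 2.326 · 0.01726 = 0.0401

CI: 0.903 ± 0.0401 = (0.863, 0.943)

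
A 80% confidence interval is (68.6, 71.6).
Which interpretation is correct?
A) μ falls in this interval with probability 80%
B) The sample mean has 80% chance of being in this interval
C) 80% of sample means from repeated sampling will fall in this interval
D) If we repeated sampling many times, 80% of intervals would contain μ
D

A) Wrong — μ is fixed; the randomness lives in the interval, not in μ.
B) Wrong — x̄ is observed and sits in the interval by construction.
C) Wrong — coverage applies to intervals containing μ, not to future x̄ values.
D) Correct — this is the frequentist long-run coverage interpretation.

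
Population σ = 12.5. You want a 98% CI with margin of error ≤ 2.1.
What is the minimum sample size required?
n ≥ 192

For margin E ≤ 2.1:
n ≥ (z* · σ / E)²
n ≥ (2.326 · 12.5 / 2.1)²
n ≥ 191.69

Minimum n = 192 (rounding up)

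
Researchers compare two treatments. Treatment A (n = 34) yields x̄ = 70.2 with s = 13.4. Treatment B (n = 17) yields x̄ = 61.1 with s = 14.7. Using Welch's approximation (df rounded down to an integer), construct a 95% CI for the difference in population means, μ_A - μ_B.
(0.43, 17.77)

Difference: x̄₁ - x̄₂ = 9.10
SE = √(s₁²/n₁ + s₂²/n₂) = √(13.4²/34 + 14.7²/17) = 4.2417
df = 29.58 → 29 (Welch–Satterthwaite, rounded down)
t* = 2.045

CI: 9.10 ± 2.045 · 4.2417 = 9.10 ± 8.67 = (0.43, 17.77)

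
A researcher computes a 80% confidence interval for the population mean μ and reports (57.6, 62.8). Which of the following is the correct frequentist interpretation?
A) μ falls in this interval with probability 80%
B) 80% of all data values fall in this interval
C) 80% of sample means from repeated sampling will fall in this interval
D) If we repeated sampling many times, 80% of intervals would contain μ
D

A) Wrong — μ is fixed; the randomness lives in the interval, not in μ.
B) Wrong — a CI is about the parameter μ, not individual data values.
C) Wrong — coverage applies to intervals containing μ, not to future x̄ values.
D) Correct — this is the frequentist long-run coverage interpretation.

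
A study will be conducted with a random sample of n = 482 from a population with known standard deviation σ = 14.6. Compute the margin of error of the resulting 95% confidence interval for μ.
Margin of error = 1.30

Margin of error = z* · σ/√n
= 1.960 · 14.6/√482
= 1.960 · 14.6/21.9545
= 1.30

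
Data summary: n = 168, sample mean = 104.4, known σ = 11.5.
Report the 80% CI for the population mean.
(103.26, 105.54)

z-interval (σ known):
z* = 1.282 for 80% confidence

Margin of error = z* · σ/√n = 1.282 · 11.5/√168 = 1.14

CI: (104.4 - 1.14, 104.4 + 1.14) = (103.26, 105.54)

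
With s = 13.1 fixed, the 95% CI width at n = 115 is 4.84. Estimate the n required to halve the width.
n ≈ 460

CI width ∝ 1/√n
To reduce width by factor 2, need √n to grow by 2 → need 2² = 4 times as many samples.

Current: n = 115, width = 4.84
New: n = 460, width ≈ 2.40

Width reduced by factor of 4.84/2.40 = 2.02.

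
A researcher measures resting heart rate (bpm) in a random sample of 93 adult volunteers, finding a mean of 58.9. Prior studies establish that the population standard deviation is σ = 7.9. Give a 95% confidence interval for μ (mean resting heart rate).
(57.29, 60.51)

z-interval (σ known):
z* = 1.960 for 95% confidence

Margin of error = z* · σ/√n = 1.960 · 7.9/√93 = 1.61

CI: (58.9 - 1.61, 58.9 + 1.61) = (57.29, 60.51)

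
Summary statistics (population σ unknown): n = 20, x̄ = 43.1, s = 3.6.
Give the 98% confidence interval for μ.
(41.06, 45.14)

t-interval (σ unknown):
df = n - 1 = 19
t* = 2.539 for 98% confidence

Margin of error = t* · s/√n = 2.539 · 3.6/√20 = 2.04

CI: (41.06, 45.14)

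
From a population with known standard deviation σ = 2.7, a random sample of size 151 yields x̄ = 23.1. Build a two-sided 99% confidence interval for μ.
(22.53, 23.67)

z-interval (σ known):
z* = 2.576 for 99% confidence

Margin of error = z* · σ/√n = 2.576 · 2.7/√151 = 0.57

CI: (23.1 - 0.57, 23.1 + 0.57) = (22.53, 23.67)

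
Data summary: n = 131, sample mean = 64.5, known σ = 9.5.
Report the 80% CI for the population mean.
(63.44, 65.56)

z-interval (σ known):
z* = 1.282 for 80% confidence

Margin of error = z* · σ/√n = 1.282 · 9.5/√131 = 1.06

CI: (64.5 - 1.06, 64.5 + 1.06) = (63.44, 65.56)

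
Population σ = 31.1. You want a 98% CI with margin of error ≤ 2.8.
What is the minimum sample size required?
n ≥ 668

For margin E ≤ 2.8:
n ≥ (z* · σ / E)²
n ≥ (2.326 · 31.1 / 2.8)²
n ≥ 667.46

Minimum n = 668 (rounding up)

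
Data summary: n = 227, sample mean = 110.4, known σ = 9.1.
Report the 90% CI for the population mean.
(109.41, 111.39)

z-interval (σ known):
z* = 1.645 for 90% confidence

Margin of error = z* · σ/√n = 1.645 · 9.1/√227 = 0.99

CI: (110.4 - 0.99, 110.4 + 0.99) = (109.41, 111.39)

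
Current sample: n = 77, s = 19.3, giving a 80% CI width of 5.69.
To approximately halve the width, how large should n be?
n ≈ 308

CI width ∝ 1/√n
To reduce width by factor 2, need √n to grow by 2 → need 2² = 4 times as many samples.

Current: n = 77, width = 5.69
New: n = 308, width ≈ 2.82

Width reduced by factor of 5.69/2.82 = 2.02.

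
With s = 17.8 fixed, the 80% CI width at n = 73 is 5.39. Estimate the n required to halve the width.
n ≈ 292

CI width ∝ 1/√n
To reduce width by factor 2, need √n to grow by 2 → need 2² = 4 times as many samples.

Current: n = 73, width = 5.39
New: n = 292, width ≈ 2.67

Width reduced by factor of 5.39/2.67 = 2.02.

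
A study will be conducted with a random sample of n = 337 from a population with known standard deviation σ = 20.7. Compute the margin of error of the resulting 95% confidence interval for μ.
Margin of error = 2.21

Margin of error = z* · σ/√n
= 1.960 · 20.7/√337
= 1.960 · 20.7/18.3576
= 2.21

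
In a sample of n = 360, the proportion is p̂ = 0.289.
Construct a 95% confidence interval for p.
(0.242, 0.336)

Proportion CI:
SE = √(p̂(1-p̂)/n) = √(0.289 · 0.711 / 360) = 0.02389

z* = 1.960
Margin = z* · SE = 1.960 · 0.02389 = 0.0468

CI: 0.289 ± 0.0468 = (0.242, 0.336)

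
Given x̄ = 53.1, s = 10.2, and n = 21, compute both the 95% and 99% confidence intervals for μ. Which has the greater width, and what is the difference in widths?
99% CI is wider by 3.37

df = 20
95% CI: t* = 2.086, (48.46, 57.74), width = 2 · t* · s/√n = 9.29
99% CI: t* = 2.845, (46.77, 59.43), width = 2 · t* · s/√n = 12.66

The 99% CI is wider by 12.66 - 9.29 = 3.37.
Higher confidence requires a wider interval.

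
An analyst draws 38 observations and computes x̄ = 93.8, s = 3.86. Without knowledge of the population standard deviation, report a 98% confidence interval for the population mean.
(92.28, 95.32)

t-interval (σ unknown):
df = n - 1 = 37
t* = 2.431 for 98% confidence

Margin of error = t* · s/√n = 2.431 · 3.86/√38 = 1.52

CI: (92.28, 95.32)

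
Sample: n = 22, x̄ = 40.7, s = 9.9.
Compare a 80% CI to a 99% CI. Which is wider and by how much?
99% CI is wider by 6.37

df = 21
80% CI: t* = 1.323, (37.91, 43.49), width = 2 · t* · s/√n = 5.58
99% CI: t* = 2.831, (34.72, 46.68), width = 2 · t* · s/√n = 11.95

The 99% CI is wider by 11.95 - 5.58 = 6.37.
Higher confidence requires a wider interval.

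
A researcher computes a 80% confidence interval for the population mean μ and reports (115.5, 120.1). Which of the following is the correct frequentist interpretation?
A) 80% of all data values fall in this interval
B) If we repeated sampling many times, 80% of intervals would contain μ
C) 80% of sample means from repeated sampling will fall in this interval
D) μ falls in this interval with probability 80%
B

A) Wrong — a CI is about the parameter μ, not individual data values.
B) Correct — this is the frequentist long-run coverage interpretation.
C) Wrong — coverage applies to intervals containing μ, not to future x̄ values.
D) Wrong — μ is fixed; the randomness lives in the interval, not in μ.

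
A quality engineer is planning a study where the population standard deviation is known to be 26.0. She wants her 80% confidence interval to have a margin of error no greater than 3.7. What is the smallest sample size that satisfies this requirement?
n ≥ 82

For margin E ≤ 3.7:
n ≥ (z* · σ / E)²
n ≥ (1.282 · 26.0 / 3.7)²
n ≥ 81.16

Minimum n = 82 (rounding up)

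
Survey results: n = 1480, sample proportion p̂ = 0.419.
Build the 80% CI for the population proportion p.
(0.403, 0.435)

Proportion CI:
SE = √(p̂(1-p̂)/n) = √(0.419 · 0.581 / 1480) = 0.01283

z* = 1.282
Margin = z* · SE = 1.282 · 0.01283 = 0.0164

CI: 0.419 ± 0.0164 = (0.403, 0.435)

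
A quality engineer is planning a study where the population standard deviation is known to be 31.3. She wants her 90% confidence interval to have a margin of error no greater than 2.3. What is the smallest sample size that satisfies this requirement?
n ≥ 502

For margin E ≤ 2.3:
n ≥ (z* · σ / E)²
n ≥ (1.645 · 31.3 / 2.3)²
n ≥ 501.15

Minimum n = 502 (rounding up)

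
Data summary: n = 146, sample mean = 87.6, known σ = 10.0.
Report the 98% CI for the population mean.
(85.67, 89.53)

z-interval (σ known):
z* = 2.326 for 98% confidence

Margin of error = z* · σ/√n = 2.326 · 10.0/√146 = 1.93

CI: (87.6 - 1.93, 87.6 + 1.93) = (85.67, 89.53)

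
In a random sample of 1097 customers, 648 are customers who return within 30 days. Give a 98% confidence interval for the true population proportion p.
(0.556, 0.625)

Proportion CI:
p̂ = 648/1097 = 0.59070
SE = √(p̂(1-p̂)/n) = √(0.59070 · 0.40930 / 1097) = 0.01485

z* = 2.326
Margin = z* · SE = 2.326 · 0.01485 = 0.0345

CI: 0.59070 ± 0.0345 = (0.556, 0.625)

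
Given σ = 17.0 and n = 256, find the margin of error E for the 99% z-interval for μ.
Margin of error = 2.74

Margin of error = z* · σ/√n
= 2.576 · 17.0/√256
= 2.576 · 17.0/16.0000
= 2.74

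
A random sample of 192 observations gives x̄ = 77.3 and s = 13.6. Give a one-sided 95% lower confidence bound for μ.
μ ≥ 75.68

Lower bound (one-sided):
t* = 1.653 (one-sided for 95%)
Lower bound = x̄ - t* · s/√n = 77.3 - 1.653 · 13.6/√192 = 75.68

We are 95% confident that μ ≥ 75.68.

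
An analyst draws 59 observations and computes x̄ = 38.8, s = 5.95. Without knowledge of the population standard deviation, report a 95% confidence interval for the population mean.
(37.25, 40.35)

t-interval (σ unknown):
df = n - 1 = 58
t* = 2.002 for 95% confidence

Margin of error = t* · s/√n = 2.002 · 5.95/√59 = 1.55

CI: (37.25, 40.35)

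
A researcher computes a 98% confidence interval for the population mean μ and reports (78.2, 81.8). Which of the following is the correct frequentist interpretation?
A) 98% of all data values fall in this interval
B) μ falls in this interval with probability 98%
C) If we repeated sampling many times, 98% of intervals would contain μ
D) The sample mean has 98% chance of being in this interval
C

A) Wrong — a CI is about the parameter μ, not individual data values.
B) Wrong — μ is fixed; the randomness lives in the interval, not in μ.
C) Correct — this is the frequentist long-run coverage interpretation.
D) Wrong — x̄ is observed and sits in the interval by construction.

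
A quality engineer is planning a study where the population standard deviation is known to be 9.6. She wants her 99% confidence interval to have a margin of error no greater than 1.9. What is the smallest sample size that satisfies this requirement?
n ≥ 170

For margin E ≤ 1.9:
n ≥ (z* · σ / E)²
n ≥ (2.576 · 9.6 / 1.9)²
n ≥ 169.41

Minimum n = 170 (rounding up)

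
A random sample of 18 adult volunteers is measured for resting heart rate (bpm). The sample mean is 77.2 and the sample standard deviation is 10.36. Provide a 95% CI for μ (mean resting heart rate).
(72.05, 82.35)

t-interval (σ unknown):
df = n - 1 = 17
t* = 2.110 for 95% confidence

Margin of error = t* · s/√n = 2.110 · 10.36/√18 = 5.15

CI: (72.05, 82.35)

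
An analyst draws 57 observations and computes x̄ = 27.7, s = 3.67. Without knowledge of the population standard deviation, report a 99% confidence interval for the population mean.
(26.40, 29.00)

t-interval (σ unknown):
df = n - 1 = 56
t* = 2.667 for 99% confidence

Margin of error = t* · s/√n = 2.667 · 3.67/√57 = 1.30

CI: (26.40, 29.00)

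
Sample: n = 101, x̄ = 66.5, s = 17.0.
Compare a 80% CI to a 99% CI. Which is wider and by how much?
99% CI is wider by 4.52

df = 100
80% CI: t* = 1.290, (64.32, 68.68), width = 2 · t* · s/√n = 4.36
99% CI: t* = 2.626, (62.06, 70.94), width = 2 · t* · s/√n = 8.88

The 99% CI is wider by 8.88 - 4.36 = 4.52.
Higher confidence requires a wider interval.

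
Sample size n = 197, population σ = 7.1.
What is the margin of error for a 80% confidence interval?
Margin of error = 0.65

Margin of error = z* · σ/√n
= 1.282 · 7.1/√197
= 1.282 · 7.1/14.0357
= 0.65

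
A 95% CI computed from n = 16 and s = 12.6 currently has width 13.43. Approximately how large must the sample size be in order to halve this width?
n ≈ 64

CI width ∝ 1/√n
To reduce width by factor 2, need √n to grow by 2 → need 2² = 4 times as many samples.

Current: n = 16, width = 13.43
New: n = 64, width ≈ 6.29

Width reduced by factor of 13.43/6.29 = 2.14.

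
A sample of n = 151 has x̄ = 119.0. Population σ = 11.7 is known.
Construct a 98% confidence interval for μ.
(116.79, 121.21)

z-interval (σ known):
z* = 2.326 for 98% confidence

Margin of error = z* · σ/√n = 2.326 · 11.7/√151 = 2.21

CI: (119.0 - 2.21, 119.0 + 2.21) = (116.79, 121.21)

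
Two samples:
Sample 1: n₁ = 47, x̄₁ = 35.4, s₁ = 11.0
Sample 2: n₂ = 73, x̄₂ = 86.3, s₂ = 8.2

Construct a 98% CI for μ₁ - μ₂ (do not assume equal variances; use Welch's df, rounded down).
(-55.34, -46.46)

Difference: x̄₁ - x̄₂ = -50.90
SE = √(s₁²/n₁ + s₂²/n₂) = √(11.0²/47 + 8.2²/73) = 1.8696
df = 78.39 → 78 (Welch–Satterthwaite, rounded down)
t* = 2.375

CI: -50.90 ± 2.375 · 1.8696 = -50.90 ± 4.44 = (-55.34, -46.46)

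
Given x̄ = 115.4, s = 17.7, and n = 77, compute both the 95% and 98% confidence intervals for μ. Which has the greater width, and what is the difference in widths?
98% CI is wider by 1.55

df = 76
95% CI: t* = 1.992, (111.38, 119.42), width = 2 · t* · s/√n = 8.04
98% CI: t* = 2.376, (110.61, 120.19), width = 2 · t* · s/√n = 9.59

The 98% CI is wider by 9.59 - 8.04 = 1.55.
Higher confidence requires a wider interval.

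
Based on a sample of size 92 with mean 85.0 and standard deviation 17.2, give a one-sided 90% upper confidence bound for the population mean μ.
μ ≤ 87.32

Upper bound (one-sided):
t* = 1.291 (one-sided for 90%)
Upper bound = x̄ + t* · s/√n = 85.0 + 1.291 · 17.2/√92 = 87.32

We are 90% confident that μ ≤ 87.32.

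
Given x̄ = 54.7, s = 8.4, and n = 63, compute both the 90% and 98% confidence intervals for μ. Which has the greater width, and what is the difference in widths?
98% CI is wider by 1.52

df = 62
90% CI: t* = 1.670, (52.93, 56.47), width = 2 · t* · s/√n = 3.53
98% CI: t* = 2.388, (52.17, 57.23), width = 2 · t* · s/√n = 5.05

The 98% CI is wider by 5.05 - 3.53 = 1.52.
Higher confidence requires a wider interval.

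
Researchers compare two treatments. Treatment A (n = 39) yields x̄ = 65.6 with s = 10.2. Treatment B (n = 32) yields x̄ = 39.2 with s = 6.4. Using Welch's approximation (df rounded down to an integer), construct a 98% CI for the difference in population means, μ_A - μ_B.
(21.66, 31.14)

Difference: x̄₁ - x̄₂ = 26.40
SE = √(s₁²/n₁ + s₂²/n₂) = √(10.2²/39 + 6.4²/32) = 1.9869
df = 64.90 → 64 (Welch–Satterthwaite, rounded down)
t* = 2.386

CI: 26.40 ± 2.386 · 1.9869 = 26.40 ± 4.74 = (21.66, 31.14)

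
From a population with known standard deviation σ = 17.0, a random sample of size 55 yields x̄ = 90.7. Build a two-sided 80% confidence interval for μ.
(87.76, 93.64)

z-interval (σ known):
z* = 1.282 for 80% confidence

Margin of error = z* · σ/√n = 1.282 · 17.0/√55 = 2.94

CI: (90.7 - 2.94, 90.7 + 2.94) = (87.76, 93.64)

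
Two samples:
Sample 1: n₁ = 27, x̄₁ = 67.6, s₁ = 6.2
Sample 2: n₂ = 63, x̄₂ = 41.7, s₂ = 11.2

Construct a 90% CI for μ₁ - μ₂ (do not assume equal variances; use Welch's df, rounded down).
(22.83, 28.97)

Difference: x̄₁ - x̄₂ = 25.90
SE = √(s₁²/n₁ + s₂²/n₂) = √(6.2²/27 + 11.2²/63) = 1.8479
df = 82.18 → 82 (Welch–Satterthwaite, rounded down)
t* = 1.664

CI: 25.90 ± 1.664 · 1.8479 = 25.90 ± 3.07 = (22.83, 28.97)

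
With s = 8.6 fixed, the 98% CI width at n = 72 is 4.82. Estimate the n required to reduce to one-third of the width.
n ≈ 648

CI width ∝ 1/√n
To reduce width by factor 3, need √n to grow by 3 → need 3² = 9 times as many samples.

Current: n = 72, width = 4.82
New: n = 648, width ≈ 1.58

Width reduced by factor of 4.82/1.58 = 3.05.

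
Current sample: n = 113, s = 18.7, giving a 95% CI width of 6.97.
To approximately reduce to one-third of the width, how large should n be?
n ≈ 1017

CI width ∝ 1/√n
To reduce width by factor 3, need √n to grow by 3 → need 3² = 9 times as many samples.

Current: n = 113, width = 6.97
New: n = 1017, width ≈ 2.30

Width reduced by factor of 6.97/2.30 = 3.03.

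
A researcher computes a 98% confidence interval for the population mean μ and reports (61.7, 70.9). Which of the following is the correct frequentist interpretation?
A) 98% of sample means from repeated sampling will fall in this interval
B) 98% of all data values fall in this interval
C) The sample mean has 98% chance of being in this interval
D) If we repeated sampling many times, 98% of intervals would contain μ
D

A) Wrong — coverage applies to intervals containing μ, not to future x̄ values.
B) Wrong — a CI is about the parameter μ, not individual data values.
C) Wrong — x̄ is observed and sits in the interval by construction.
D) Correct — this is the frequentist long-run coverage interpretation.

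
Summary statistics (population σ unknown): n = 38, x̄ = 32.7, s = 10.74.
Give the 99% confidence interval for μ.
(27.97, 37.43)

t-interval (σ unknown):
df = n - 1 = 37
t* = 2.715 for 99% confidence

Margin of error = t* · s/√n = 2.715 · 10.74/√38 = 4.73

CI: (27.97, 37.43)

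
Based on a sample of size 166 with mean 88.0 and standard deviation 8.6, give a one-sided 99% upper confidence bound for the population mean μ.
μ ≤ 89.57

Upper bound (one-sided):
t* = 2.349 (one-sided for 99%)
Upper bound = x̄ + t* · s/√n = 88.0 + 2.349 · 8.6/√166 = 89.57

We are 99% confident that μ ≤ 89.57.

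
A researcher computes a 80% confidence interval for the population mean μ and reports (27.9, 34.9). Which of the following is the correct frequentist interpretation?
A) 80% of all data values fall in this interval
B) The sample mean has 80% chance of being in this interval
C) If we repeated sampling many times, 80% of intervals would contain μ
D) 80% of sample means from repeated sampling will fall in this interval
C

A) Wrong — a CI is about the parameter μ, not individual data values.
B) Wrong — x̄ is observed and sits in the interval by construction.
C) Correct — this is the frequentist long-run coverage interpretation.
D) Wrong — coverage applies to intervals containing μ, not to future x̄ values.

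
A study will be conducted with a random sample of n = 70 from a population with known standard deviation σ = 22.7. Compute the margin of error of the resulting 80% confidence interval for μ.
Margin of error = 3.48

Margin of error = z* · σ/√n
= 1.282 · 22.7/√70
= 1.282 · 22.7/8.3666
= 3.48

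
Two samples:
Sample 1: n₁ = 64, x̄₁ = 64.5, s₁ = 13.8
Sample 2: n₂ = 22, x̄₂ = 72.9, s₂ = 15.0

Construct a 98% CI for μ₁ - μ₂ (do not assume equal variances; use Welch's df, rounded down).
(-17.27, 0.47)

Difference: x̄₁ - x̄₂ = -8.40
SE = √(s₁²/n₁ + s₂²/n₂) = √(13.8²/64 + 15.0²/22) = 3.6336
df = 34.04 → 34 (Welch–Satterthwaite, rounded down)
t* = 2.441

CI: -8.40 ± 2.441 · 3.6336 = -8.40 ± 8.87 = (-17.27, 0.47)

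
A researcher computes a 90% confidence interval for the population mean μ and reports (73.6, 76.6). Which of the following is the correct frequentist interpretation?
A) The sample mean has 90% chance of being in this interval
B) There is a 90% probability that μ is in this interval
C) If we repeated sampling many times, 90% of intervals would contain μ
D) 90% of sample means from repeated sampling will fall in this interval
C

A) Wrong — x̄ is observed and sits in the interval by construction.
B) Wrong — μ is fixed; the randomness lives in the interval, not in μ.
C) Correct — this is the frequentist long-run coverage interpretation.
D) Wrong — coverage applies to intervals containing μ, not to future x̄ values.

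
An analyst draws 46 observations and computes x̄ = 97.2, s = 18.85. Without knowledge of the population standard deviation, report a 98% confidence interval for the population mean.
(90.50, 103.90)

t-interval (σ unknown):
df = n - 1 = 45
t* = 2.412 for 98% confidence

Margin of error = t* · s/√n = 2.412 · 18.85/√46 = 6.70

CI: (90.50, 103.90)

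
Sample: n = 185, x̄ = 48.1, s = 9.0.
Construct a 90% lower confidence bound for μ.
μ ≥ 47.25

Lower bound (one-sided):
t* = 1.286 (one-sided for 90%)
Lower bound = x̄ - t* · s/√n = 48.1 - 1.286 · 9.0/√185 = 47.25

We are 90% confident that μ ≥ 47.25.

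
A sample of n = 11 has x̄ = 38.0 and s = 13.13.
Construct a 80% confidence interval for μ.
(32.57, 43.43)

t-interval (σ unknown):
df = n - 1 = 10
t* = 1.372 for 80% confidence

Margin of error = t* · s/√n = 1.372 · 13.13/√11 = 5.43

CI: (32.57, 43.43)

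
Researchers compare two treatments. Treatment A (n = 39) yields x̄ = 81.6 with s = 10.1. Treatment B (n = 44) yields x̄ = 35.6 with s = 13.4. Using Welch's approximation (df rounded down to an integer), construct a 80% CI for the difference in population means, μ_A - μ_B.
(42.66, 49.34)

Difference: x̄₁ - x̄₂ = 46.00
SE = √(s₁²/n₁ + s₂²/n₂) = √(10.1²/39 + 13.4²/44) = 2.5878
df = 79.04 → 79 (Welch–Satterthwaite, rounded down)
t* = 1.292

CI: 46.00 ± 1.292 · 2.5878 = 46.00 ± 3.34 = (42.66, 49.34)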